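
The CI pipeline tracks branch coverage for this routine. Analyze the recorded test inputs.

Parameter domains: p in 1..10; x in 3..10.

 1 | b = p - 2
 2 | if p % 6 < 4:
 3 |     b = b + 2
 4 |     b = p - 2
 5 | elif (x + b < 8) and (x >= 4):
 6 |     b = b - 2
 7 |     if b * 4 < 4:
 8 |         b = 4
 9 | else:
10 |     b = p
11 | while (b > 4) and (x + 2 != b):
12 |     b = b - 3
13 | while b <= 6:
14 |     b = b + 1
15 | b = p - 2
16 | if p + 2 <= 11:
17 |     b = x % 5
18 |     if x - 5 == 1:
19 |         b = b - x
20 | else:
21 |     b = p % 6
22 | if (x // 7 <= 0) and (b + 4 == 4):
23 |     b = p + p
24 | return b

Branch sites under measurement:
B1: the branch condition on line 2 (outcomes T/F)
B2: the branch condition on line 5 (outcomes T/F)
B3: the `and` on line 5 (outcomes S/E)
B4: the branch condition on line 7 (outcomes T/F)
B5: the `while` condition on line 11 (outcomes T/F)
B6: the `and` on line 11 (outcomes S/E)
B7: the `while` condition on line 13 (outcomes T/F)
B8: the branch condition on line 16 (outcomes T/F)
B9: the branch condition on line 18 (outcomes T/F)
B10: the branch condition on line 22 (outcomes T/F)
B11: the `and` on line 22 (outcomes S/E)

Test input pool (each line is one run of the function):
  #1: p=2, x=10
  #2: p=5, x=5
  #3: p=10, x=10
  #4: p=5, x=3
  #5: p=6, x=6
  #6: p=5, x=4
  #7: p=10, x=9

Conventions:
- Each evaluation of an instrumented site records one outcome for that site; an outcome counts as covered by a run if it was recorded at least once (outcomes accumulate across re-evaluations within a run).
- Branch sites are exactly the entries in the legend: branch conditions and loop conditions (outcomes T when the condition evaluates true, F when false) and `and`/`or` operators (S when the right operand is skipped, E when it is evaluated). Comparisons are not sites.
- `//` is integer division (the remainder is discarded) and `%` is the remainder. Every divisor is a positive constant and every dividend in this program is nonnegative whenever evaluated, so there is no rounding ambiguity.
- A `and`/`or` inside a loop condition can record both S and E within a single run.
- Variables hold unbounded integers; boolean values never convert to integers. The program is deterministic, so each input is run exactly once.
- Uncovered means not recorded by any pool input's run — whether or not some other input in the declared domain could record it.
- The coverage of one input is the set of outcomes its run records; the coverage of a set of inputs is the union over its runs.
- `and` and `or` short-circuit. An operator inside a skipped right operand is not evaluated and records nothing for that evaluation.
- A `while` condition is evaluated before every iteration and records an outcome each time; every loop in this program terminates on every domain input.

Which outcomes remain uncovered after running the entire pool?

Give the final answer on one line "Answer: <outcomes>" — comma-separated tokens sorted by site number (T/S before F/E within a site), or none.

input #1, p=2, x=10: outcomes B1=T, B5=F, B6=S, B7=T, B7=F, B8=T, B9=F, B10=F, B11=S
input #2, p=5, x=5: outcomes B1=F, B2=F, B3=S, B5=T, B5=F, B6=S, B6=E, B7=T, B7=F, B8=T, B9=F, B10=T, B11=E
input #3, p=10, x=10: outcomes B1=F, B2=F, B3=S, B5=T, B5=F, B6=S, B6=E, B7=T, B7=F, B8=F, B10=F, B11=S
input #4, p=5, x=3: outcomes B1=F, B2=F, B3=E, B5=F, B6=E, B7=T, B7=F, B8=T, B9=F, B10=F, B11=E
input #5, p=6, x=6: outcomes B1=T, B5=F, B6=S, B7=T, B7=F, B8=T, B9=T, B10=F, B11=E
input #6, p=5, x=4: outcomes B1=F, B2=T, B3=E, B4=F, B5=F, B6=S, B7=T, B7=F, B8=T, B9=F, B10=F, B11=E
input #7, p=10, x=9: outcomes B1=F, B2=F, B3=S, B5=T, B5=F, B6=S, B6=E, B7=T, B7=F, B8=F, B10=F, B11=S
union over the pool: B1=T, B1=F, B2=T, B2=F, B3=S, B3=E, B4=F, B5=T, B5=F, B6=S, B6=E, B7=T, B7=F, B8=T, B8=F, B9=T, B9=F, B10=T, B10=F, B11=S, B11=E
uncovered (1 of 22): B4=T

Answer: B4=T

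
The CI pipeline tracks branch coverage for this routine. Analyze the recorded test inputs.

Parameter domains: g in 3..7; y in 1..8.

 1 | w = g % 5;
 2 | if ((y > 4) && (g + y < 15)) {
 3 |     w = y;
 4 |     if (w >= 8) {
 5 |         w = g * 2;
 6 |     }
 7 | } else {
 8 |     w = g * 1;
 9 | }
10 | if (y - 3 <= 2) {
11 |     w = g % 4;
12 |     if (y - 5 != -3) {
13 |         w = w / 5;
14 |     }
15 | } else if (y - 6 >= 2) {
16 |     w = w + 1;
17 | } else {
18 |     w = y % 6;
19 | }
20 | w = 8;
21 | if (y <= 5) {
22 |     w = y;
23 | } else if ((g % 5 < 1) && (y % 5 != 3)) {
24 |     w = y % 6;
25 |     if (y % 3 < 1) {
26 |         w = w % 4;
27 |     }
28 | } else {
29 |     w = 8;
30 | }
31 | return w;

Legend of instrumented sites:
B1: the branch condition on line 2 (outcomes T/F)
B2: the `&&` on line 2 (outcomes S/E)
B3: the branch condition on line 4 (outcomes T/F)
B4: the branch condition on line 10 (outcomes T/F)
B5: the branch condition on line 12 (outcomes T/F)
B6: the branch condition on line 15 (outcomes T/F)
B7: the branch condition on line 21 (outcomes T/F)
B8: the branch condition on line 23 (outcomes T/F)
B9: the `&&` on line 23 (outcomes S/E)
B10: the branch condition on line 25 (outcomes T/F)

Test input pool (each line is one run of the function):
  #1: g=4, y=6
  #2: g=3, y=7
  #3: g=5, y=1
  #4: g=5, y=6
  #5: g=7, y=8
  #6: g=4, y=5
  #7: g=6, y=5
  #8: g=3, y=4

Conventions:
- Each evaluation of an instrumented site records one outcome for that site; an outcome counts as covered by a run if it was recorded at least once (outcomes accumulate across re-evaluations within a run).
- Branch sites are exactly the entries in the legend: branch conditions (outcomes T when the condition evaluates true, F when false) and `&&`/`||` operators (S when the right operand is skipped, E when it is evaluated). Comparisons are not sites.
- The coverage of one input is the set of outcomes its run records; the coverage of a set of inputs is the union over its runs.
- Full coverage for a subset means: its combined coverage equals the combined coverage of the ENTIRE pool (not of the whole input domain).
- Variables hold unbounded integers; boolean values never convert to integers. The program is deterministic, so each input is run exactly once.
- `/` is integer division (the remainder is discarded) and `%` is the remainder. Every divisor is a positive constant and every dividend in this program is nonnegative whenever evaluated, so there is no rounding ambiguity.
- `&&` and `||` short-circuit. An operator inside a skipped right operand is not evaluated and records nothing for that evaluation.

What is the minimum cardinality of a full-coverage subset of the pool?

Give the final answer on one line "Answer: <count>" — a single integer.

input #1, g=4, y=6: events B2->E, B1->T, B3->F, B4->F, B6->F, B7->F, B9->S, B8->F; outcomes B1=T, B2=E, B3=F, B4=F, B6=F, B7=F, B8=F, B9=S
input #2, g=3, y=7: events B2->E, B1->T, B3->F, B4->F, B6->F, B7->F, B9->S, B8->F; outcomes B1=T, B2=E, B3=F, B4=F, B6=F, B7=F, B8=F, B9=S
input #3, g=5, y=1: events B2->S, B1->F, B4->T, B5->T, B7->T; outcomes B1=F, B2=S, B4=T, B5=T, B7=T
input #4, g=5, y=6: events B2->E, B1->T, B3->F, B4->F, B6->F, B7->F, B9->E, B8->T, B10->T; outcomes B1=T, B2=E, B3=F, B4=F, B6=F, B7=F, B8=T, B9=E, B10=T
input #5, g=7, y=8: events B2->E, B1->F, B4->F, B6->T, B7->F, B9->S, B8->F; outcomes B1=F, B2=E, B4=F, B6=T, B7=F, B8=F, B9=S
input #6, g=4, y=5: events B2->E, B1->T, B3->F, B4->T, B5->T, B7->T; outcomes B1=T, B2=E, B3=F, B4=T, B5=T, B7=T
input #7, g=6, y=5: events B2->E, B1->T, B3->F, B4->T, B5->T, B7->T; outcomes B1=T, B2=E, B3=F, B4=T, B5=T, B7=T
input #8, g=3, y=4: events B2->S, B1->F, B4->T, B5->T, B7->T; outcomes B1=F, B2=S, B4=T, B5=T, B7=T
together the pool reaches 17 outcomes: B1=T, B1=F, B2=S, B2=E, B3=F, B4=T, B4=F, B5=T, B6=T, B6=F, B7=T, B7=F, B8=T, B8=F, B9=S, B9=E, B10=T
every size-1 subset falls short of the 17 outcomes (best: 9/17)
every size-2 subset falls short of the 17 outcomes (best: 14/17)
at size 3, {3, 4, 5} reaches all 17 outcomes; every lexicographically earlier size-3 subset fails

Answer: 3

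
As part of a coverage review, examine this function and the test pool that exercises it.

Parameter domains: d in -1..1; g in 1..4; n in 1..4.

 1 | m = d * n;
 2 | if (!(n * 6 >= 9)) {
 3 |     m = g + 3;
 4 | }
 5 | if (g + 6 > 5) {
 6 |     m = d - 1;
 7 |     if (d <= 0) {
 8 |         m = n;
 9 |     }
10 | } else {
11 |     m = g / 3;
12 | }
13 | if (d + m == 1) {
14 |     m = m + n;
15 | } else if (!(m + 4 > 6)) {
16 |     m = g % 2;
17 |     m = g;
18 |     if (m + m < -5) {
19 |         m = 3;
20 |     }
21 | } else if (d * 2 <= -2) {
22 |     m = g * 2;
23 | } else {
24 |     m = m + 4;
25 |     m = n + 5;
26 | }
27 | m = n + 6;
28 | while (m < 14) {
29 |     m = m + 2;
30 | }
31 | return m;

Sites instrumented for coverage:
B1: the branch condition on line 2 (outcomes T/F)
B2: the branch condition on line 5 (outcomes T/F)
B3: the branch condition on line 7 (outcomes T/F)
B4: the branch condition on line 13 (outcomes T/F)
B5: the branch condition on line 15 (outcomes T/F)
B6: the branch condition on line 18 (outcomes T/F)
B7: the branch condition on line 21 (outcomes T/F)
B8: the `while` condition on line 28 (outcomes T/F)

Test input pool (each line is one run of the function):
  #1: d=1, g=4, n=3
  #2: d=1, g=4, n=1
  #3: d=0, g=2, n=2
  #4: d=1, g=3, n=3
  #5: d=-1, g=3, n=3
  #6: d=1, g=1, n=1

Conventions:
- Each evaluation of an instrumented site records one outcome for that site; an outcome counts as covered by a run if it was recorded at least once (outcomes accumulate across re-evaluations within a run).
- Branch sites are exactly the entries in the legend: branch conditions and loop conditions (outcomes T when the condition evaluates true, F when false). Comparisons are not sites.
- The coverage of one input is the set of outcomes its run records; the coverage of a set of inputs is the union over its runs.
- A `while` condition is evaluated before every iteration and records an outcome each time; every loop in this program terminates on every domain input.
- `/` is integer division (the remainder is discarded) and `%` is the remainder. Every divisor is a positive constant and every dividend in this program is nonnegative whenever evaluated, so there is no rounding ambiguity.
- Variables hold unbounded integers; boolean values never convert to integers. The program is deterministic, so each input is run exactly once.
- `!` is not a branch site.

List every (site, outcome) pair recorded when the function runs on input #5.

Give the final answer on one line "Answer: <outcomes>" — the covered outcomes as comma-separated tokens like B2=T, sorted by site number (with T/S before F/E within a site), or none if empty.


Running input #5 (d=-1, g=3, n=3), event by event:
  B1->F, B2->T, B3->T, B4->F, B5->F, B7->T, B8->T, B8->T, B8->T, B8->F
distinct outcomes covered: B1=F, B2=T, B3=T, B4=F, B5=F, B7=T, B8=T, B8=F
Answer: B1=F, B2=T, B3=T, B4=F, B5=F, B7=T, B8=T, B8=F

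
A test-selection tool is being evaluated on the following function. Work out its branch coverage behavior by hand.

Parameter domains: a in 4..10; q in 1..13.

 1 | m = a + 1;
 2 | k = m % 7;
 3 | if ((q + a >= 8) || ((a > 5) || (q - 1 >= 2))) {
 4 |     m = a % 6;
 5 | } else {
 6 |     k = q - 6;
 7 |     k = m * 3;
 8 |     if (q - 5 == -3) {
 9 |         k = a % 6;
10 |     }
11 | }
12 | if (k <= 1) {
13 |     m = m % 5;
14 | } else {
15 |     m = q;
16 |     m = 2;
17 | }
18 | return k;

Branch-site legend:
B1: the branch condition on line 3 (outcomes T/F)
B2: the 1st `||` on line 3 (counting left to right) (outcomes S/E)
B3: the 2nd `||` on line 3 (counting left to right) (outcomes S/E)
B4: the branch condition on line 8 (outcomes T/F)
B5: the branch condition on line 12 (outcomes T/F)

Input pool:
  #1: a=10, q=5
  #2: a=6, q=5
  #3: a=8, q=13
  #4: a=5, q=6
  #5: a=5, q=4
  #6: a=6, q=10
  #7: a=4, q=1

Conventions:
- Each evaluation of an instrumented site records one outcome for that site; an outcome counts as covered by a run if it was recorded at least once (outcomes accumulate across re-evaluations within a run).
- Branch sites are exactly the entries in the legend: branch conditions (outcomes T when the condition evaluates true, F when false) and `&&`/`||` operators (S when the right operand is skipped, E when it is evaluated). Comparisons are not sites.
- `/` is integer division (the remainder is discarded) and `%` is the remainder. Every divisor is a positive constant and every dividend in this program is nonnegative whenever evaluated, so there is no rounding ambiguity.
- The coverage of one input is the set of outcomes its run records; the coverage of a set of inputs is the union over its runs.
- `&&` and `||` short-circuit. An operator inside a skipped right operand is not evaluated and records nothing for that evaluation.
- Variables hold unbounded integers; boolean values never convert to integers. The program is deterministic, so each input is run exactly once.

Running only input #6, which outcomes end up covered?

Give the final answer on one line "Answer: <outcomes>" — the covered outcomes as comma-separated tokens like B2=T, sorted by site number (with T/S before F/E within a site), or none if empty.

Running input #6 (a=6, q=10), event by event:
  B2->S, B1->T, B5->T
as a set, this run covers: B1=T, B2=S, B5=T

Answer: B1=T, B2=S, B5=T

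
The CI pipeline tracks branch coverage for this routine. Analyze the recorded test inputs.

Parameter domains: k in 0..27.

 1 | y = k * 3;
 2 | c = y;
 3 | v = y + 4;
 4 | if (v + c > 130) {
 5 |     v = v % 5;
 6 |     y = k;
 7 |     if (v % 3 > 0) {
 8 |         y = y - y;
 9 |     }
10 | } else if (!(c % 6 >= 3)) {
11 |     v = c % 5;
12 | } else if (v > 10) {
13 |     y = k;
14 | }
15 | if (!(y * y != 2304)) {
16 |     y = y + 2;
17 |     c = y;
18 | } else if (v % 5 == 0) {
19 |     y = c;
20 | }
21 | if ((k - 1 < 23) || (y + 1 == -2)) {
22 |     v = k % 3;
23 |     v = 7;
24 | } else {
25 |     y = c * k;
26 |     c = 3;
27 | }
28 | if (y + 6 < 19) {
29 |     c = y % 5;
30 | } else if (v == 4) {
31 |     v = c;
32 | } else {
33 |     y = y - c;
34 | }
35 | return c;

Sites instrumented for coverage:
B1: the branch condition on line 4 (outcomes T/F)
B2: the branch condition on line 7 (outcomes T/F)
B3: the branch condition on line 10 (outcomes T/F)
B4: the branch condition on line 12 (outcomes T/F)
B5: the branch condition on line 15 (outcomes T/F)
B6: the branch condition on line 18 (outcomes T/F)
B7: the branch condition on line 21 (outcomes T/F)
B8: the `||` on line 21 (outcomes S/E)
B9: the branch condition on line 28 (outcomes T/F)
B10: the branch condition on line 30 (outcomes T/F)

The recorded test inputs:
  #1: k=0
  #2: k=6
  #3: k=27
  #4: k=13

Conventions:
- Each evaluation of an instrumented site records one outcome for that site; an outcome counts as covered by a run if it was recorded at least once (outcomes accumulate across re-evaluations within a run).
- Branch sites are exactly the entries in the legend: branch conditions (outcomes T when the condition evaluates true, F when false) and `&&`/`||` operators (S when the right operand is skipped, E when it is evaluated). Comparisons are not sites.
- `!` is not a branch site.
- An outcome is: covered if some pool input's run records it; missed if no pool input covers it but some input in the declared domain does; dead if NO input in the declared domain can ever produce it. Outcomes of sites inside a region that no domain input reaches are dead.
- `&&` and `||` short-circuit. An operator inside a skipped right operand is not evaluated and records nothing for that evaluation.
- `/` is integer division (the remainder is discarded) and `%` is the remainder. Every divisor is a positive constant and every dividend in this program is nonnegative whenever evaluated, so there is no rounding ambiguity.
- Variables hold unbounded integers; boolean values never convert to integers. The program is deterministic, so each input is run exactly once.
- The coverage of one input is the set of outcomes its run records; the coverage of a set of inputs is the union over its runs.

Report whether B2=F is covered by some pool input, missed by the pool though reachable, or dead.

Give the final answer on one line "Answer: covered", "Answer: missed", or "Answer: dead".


B2=F is recorded by pool input(s) 3 -> covered
Answer: covered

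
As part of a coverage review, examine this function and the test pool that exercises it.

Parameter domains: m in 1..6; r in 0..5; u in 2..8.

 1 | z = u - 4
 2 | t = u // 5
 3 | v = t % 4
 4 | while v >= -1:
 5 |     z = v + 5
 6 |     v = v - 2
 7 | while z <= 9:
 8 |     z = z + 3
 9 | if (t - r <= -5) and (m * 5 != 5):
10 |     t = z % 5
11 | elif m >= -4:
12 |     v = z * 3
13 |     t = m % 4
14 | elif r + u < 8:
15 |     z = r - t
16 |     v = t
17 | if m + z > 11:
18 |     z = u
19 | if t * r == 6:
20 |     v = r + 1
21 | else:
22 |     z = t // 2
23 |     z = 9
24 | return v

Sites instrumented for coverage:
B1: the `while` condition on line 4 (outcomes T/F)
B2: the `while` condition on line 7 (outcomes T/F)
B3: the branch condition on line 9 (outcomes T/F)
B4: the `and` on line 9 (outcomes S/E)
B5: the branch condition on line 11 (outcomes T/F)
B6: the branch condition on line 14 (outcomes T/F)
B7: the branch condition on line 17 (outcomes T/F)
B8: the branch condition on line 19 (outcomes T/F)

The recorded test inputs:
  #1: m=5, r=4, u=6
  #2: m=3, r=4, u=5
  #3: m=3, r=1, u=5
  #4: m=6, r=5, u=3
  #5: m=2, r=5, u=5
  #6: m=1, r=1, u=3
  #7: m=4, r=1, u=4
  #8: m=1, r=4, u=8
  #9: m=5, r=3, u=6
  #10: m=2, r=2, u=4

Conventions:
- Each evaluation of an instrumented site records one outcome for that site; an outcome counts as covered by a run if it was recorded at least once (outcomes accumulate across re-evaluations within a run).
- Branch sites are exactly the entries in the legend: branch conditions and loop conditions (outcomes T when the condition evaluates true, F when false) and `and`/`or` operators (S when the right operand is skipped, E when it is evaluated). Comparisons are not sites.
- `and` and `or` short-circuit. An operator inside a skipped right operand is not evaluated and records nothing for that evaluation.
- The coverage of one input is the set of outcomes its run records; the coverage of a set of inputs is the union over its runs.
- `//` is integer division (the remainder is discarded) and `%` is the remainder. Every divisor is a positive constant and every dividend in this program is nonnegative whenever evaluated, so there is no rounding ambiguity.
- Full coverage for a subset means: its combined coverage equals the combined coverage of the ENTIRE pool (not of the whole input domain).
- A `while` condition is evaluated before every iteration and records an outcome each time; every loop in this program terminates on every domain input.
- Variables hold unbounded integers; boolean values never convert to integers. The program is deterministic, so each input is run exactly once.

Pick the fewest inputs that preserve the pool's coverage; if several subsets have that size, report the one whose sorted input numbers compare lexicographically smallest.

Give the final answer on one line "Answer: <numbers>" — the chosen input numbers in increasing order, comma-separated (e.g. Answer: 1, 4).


input #1, m=5, r=4, u=6: events B1->T, B1->T, B1->F, B2->T, B2->T, B2->F, B4->S, B3->F, B5->T, B7->T, B8->F; outcomes B1=T, B1=F, B2=T, B2=F, B3=F, B4=S, B5=T, B7=T, B8=F
input #2, m=3, r=4, u=5: events B1->T, B1->T, B1->F, B2->T, B2->T, B2->F, B4->S, B3->F, B5->T, B7->T, B8->F; outcomes B1=T, B1=F, B2=T, B2=F, B3=F, B4=S, B5=T, B7=T, B8=F
input #3, m=3, r=1, u=5: events B1->T, B1->T, B1->F, B2->T, B2->T, B2->F, B4->S, B3->F, B5->T, B7->T, B8->F; outcomes B1=T, B1=F, B2=T, B2=F, B3=F, B4=S, B5=T, B7=T, B8=F
input #4, m=6, r=5, u=3: events B1->T, B1->F, B2->T, B2->T, B2->F, B4->E, B3->T, B7->T, B8->F; outcomes B1=T, B1=F, B2=T, B2=F, B3=T, B4=E, B7=T, B8=F
input #5, m=2, r=5, u=5: events B1->T, B1->T, B1->F, B2->T, B2->T, B2->F, B4->S, B3->F, B5->T, B7->T, B8->F; outcomes B1=T, B1=F, B2=T, B2=F, B3=F, B4=S, B5=T, B7=T, B8=F
input #6, m=1, r=1, u=3: events B1->T, B1->F, B2->T, B2->T, B2->F, B4->S, B3->F, B5->T, B7->T, B8->F; outcomes B1=T, B1=F, B2=T, B2=F, B3=F, B4=S, B5=T, B7=T, B8=F
input #7, m=4, r=1, u=4: events B1->T, B1->F, B2->T, B2->T, B2->F, B4->S, B3->F, B5->T, B7->T, B8->F; outcomes B1=T, B1=F, B2=T, B2=F, B3=F, B4=S, B5=T, B7=T, B8=F
input #8, m=1, r=4, u=8: events B1->T, B1->T, B1->F, B2->T, B2->T, B2->F, B4->S, B3->F, B5->T, B7->F, B8->F; outcomes B1=T, B1=F, B2=T, B2=F, B3=F, B4=S, B5=T, B7=F, B8=F
input #9, m=5, r=3, u=6: events B1->T, B1->T, B1->F, B2->T, B2->T, B2->F, B4->S, B3->F, B5->T, B7->T, B8->F; outcomes B1=T, B1=F, B2=T, B2=F, B3=F, B4=S, B5=T, B7=T, B8=F
input #10, m=2, r=2, u=4: events B1->T, B1->F, B2->T, B2->T, B2->F, B4->S, B3->F, B5->T, B7->T, B8->F; outcomes B1=T, B1=F, B2=T, B2=F, B3=F, B4=S, B5=T, B7=T, B8=F
the full pool covers 12 outcomes: B1=T, B1=F, B2=T, B2=F, B3=T, B3=F, B4=S, B4=E, B5=T, B7=T, B7=F, B8=F
no size-1 subset reaches all 12 outcomes (best union: 9/12)
the canonical winner is {4, 8}: size 2, full 12-outcome coverage, earliest index list among size-2 covers
Answer: 4, 8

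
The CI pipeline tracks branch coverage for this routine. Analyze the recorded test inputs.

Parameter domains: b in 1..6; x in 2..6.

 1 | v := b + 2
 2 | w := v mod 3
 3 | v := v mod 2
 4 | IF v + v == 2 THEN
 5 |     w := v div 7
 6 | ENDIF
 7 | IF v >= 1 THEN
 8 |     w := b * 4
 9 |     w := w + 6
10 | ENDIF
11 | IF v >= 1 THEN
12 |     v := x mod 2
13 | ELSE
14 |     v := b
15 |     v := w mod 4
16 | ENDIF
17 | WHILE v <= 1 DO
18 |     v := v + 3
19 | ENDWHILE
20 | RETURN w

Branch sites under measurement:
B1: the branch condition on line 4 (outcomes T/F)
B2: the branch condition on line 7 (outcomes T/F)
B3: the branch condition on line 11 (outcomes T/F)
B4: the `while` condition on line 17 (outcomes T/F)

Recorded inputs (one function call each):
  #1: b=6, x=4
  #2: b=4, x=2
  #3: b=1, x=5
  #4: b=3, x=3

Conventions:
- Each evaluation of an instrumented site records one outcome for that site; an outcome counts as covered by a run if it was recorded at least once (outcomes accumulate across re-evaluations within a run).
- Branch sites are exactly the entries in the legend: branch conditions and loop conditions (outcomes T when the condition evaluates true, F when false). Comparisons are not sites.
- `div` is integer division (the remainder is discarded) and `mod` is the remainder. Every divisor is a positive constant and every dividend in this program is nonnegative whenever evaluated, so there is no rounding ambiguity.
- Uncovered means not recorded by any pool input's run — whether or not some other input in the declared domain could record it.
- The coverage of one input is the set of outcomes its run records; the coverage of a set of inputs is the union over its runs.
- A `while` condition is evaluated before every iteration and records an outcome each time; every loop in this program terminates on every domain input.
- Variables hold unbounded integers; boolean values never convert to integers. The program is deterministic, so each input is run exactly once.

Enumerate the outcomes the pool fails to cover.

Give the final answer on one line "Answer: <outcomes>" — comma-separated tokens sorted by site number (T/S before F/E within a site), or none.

#1 (b=6, x=4) -> B1->F, B2->F, B3->F, B4->F; covered: B1=F, B2=F, B3=F, B4=F
#2 (b=4, x=2) -> B1->F, B2->F, B3->F, B4->T, B4->F; covered: B1=F, B2=F, B3=F, B4=T, B4=F
#3 (b=1, x=5) -> B1->T, B2->T, B3->T, B4->T, B4->F; covered: B1=T, B2=T, B3=T, B4=T, B4=F
#4 (b=3, x=3) -> B1->T, B2->T, B3->T, B4->T, B4->F; covered: B1=T, B2=T, B3=T, B4=T, B4=F
union over the pool: B1=T, B1=F, B2=T, B2=F, B3=T, B3=F, B4=T, B4=F
uncovered (0 of 8): none

Answer: none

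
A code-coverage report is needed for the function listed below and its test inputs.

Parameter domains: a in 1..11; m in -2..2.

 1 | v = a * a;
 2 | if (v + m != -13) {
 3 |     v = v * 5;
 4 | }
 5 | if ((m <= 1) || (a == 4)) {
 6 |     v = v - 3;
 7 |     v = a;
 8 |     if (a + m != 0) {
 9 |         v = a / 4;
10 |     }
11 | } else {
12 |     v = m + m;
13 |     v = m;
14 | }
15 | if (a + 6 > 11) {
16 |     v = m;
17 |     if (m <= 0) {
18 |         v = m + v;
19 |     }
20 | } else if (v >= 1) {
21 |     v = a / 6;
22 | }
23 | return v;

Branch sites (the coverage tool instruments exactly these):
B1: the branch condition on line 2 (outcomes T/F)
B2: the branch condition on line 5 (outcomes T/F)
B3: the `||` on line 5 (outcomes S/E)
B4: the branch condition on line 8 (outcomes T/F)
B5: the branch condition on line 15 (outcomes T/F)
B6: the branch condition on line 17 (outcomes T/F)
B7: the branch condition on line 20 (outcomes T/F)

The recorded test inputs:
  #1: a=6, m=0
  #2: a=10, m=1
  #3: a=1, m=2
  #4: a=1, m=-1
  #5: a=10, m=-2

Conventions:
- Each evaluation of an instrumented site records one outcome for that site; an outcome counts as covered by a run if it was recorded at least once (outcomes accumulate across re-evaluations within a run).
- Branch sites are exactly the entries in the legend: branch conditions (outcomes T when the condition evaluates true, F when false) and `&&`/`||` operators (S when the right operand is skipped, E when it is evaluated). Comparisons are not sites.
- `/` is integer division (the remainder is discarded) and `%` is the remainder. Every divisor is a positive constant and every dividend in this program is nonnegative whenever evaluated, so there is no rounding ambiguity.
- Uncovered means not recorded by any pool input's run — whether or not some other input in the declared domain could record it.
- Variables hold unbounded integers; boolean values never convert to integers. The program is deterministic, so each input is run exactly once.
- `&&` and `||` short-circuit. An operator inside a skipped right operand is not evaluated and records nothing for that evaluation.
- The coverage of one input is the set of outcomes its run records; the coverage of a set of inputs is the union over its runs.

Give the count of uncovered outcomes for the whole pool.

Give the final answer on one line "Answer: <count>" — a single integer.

test 1 (a=6, m=0) fires B1->T, B3->S, B2->T, B4->T, B5->T, B6->T; hits B1=T, B2=T, B3=S, B4=T, B5=T, B6=T
test 2 (a=10, m=1) fires B1->T, B3->S, B2->T, B4->T, B5->T, B6->F; hits B1=T, B2=T, B3=S, B4=T, B5=T, B6=F
test 3 (a=1, m=2) fires B1->T, B3->E, B2->F, B5->F, B7->T; hits B1=T, B2=F, B3=E, B5=F, B7=T
test 4 (a=1, m=-1) fires B1->T, B3->S, B2->T, B4->F, B5->F, B7->T; hits B1=T, B2=T, B3=S, B4=F, B5=F, B7=T
test 5 (a=10, m=-2) fires B1->T, B3->S, B2->T, B4->T, B5->T, B6->T; hits B1=T, B2=T, B3=S, B4=T, B5=T, B6=T
union over the pool: B1=T, B2=T, B2=F, B3=S, B3=E, B4=T, B4=F, B5=T, B5=F, B6=T, B6=F, B7=T
uncovered (2 of 14): B1=F, B7=F

Answer: 2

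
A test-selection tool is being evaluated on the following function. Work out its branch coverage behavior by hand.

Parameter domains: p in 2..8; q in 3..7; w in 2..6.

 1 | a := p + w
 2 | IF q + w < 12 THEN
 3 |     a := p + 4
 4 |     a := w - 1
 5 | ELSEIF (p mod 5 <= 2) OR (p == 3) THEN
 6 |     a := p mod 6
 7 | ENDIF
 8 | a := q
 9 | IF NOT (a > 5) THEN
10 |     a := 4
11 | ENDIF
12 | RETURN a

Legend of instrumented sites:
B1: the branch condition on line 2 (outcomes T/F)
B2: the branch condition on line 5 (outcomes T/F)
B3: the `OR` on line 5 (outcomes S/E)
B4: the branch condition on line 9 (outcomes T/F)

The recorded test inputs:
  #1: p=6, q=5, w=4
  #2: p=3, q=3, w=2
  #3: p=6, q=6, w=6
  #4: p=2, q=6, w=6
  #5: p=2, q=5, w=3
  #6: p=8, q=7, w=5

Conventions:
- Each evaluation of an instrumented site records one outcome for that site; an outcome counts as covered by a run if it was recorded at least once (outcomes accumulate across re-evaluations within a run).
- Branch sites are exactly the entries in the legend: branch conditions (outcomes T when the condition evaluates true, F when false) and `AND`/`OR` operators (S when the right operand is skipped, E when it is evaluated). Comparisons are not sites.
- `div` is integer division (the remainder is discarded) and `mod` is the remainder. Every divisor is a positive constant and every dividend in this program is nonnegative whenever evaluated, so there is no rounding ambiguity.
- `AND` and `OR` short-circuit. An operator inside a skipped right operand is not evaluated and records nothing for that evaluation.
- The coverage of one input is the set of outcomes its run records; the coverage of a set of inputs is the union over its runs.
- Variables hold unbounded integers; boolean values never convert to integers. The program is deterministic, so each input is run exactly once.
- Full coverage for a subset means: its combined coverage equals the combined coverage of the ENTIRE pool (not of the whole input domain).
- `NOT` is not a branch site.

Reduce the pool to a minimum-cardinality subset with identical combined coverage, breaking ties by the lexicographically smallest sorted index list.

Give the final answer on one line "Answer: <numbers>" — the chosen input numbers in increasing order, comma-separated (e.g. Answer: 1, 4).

test 1 (p=6, q=5, w=4) fires B1->T, B4->T; hits B1=T, B4=T
test 2 (p=3, q=3, w=2) fires B1->T, B4->T; hits B1=T, B4=T
test 3 (p=6, q=6, w=6) fires B1->F, B3->S, B2->T, B4->F; hits B1=F, B2=T, B3=S, B4=F
test 4 (p=2, q=6, w=6) fires B1->F, B3->S, B2->T, B4->F; hits B1=F, B2=T, B3=S, B4=F
test 5 (p=2, q=5, w=3) fires B1->T, B4->T; hits B1=T, B4=T
test 6 (p=8, q=7, w=5) fires B1->F, B3->E, B2->F, B4->F; hits B1=F, B2=F, B3=E, B4=F
union over all inputs: B1=T, B1=F, B2=T, B2=F, B3=S, B3=E, B4=T, B4=F (8 outcomes)
size 1 is not enough: best union over all size-1 subsets is 4/8
size 2 is not enough: best union over all size-2 subsets is 6/8
the canonical winner is {1, 3, 6}: size 3, full 8-outcome coverage, earliest index list among size-3 covers

Answer: 1, 3, 6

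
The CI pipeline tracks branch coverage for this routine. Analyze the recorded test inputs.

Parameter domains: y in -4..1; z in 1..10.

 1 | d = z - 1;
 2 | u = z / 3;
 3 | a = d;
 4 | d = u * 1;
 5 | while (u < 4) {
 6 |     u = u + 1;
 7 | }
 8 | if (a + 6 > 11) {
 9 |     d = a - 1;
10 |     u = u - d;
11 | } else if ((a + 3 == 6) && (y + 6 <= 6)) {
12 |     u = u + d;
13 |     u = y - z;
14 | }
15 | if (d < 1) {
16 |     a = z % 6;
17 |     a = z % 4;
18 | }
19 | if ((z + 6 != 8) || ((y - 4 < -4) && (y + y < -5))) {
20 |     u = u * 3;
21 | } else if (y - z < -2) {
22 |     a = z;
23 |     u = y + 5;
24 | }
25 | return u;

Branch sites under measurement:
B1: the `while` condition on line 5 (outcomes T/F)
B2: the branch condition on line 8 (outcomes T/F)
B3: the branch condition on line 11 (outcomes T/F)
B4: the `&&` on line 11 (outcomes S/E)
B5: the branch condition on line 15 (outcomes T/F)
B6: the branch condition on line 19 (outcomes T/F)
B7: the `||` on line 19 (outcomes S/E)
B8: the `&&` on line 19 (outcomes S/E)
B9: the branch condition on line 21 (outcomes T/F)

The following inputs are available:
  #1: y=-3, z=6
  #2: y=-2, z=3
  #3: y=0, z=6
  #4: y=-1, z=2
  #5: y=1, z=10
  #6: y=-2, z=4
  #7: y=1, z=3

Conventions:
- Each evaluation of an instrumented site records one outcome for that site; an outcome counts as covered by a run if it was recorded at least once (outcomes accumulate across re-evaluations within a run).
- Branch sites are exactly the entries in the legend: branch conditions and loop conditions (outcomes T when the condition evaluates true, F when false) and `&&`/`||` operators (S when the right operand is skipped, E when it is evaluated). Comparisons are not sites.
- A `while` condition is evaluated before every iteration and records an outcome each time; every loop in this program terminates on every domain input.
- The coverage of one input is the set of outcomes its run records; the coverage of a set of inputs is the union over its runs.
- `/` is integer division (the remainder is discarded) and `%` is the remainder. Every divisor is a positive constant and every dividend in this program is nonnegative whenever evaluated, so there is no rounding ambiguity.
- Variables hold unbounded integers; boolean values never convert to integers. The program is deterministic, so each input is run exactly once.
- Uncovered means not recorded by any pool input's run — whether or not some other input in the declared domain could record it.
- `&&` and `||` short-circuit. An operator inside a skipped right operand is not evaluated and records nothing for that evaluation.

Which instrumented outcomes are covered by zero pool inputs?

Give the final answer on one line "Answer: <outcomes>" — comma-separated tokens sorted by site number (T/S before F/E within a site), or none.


input #1, y=-3, z=6: outcomes B1=T, B1=F, B2=F, B3=F, B4=S, B5=F, B6=T, B7=S
input #2, y=-2, z=3: outcomes B1=T, B1=F, B2=F, B3=F, B4=S, B5=F, B6=T, B7=S
input #3, y=0, z=6: outcomes B1=T, B1=F, B2=F, B3=F, B4=S, B5=F, B6=T, B7=S
input #4, y=-1, z=2: outcomes B1=T, B1=F, B2=F, B3=F, B4=S, B5=T, B6=F, B7=E, B8=E, B9=T
input #5, y=1, z=10: outcomes B1=T, B1=F, B2=T, B5=F, B6=T, B7=S
input #6, y=-2, z=4: outcomes B1=T, B1=F, B2=F, B3=T, B4=E, B5=F, B6=T, B7=S
input #7, y=1, z=3: outcomes B1=T, B1=F, B2=F, B3=F, B4=S, B5=F, B6=T, B7=S
union over the pool: B1=T, B1=F, B2=T, B2=F, B3=T, B3=F, B4=S, B4=E, B5=T, B5=F, B6=T, B6=F, B7=S, B7=E, B8=E, B9=T
uncovered (2 of 18): B8=S, B9=F
Answer: B8=S, B9=F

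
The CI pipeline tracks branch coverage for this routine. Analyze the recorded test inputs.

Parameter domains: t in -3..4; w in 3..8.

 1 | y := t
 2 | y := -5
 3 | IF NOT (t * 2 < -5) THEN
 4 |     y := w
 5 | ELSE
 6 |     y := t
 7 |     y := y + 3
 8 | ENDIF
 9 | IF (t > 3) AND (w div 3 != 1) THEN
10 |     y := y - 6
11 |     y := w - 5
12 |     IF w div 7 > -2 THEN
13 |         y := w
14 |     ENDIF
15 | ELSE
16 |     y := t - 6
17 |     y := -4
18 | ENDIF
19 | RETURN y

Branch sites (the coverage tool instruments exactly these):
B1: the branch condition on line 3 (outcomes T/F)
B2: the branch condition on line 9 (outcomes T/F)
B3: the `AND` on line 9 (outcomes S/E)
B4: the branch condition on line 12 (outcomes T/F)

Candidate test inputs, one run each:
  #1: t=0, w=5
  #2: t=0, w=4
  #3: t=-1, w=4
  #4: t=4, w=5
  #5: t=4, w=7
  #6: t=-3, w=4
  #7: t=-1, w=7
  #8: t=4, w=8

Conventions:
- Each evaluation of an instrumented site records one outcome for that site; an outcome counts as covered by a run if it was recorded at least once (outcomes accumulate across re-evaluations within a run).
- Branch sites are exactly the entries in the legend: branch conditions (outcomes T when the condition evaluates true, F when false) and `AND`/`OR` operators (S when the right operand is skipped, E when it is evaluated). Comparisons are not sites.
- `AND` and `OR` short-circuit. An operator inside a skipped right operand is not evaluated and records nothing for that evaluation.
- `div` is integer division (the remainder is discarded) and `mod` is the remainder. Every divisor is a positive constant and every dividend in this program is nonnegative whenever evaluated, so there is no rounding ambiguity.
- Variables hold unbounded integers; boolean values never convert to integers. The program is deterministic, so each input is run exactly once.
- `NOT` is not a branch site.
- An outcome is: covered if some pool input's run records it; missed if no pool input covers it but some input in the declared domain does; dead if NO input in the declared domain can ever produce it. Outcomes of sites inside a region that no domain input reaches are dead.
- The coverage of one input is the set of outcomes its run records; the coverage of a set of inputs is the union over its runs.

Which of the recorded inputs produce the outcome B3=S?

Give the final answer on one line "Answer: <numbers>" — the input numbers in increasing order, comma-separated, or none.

input #1 (t=0, w=5): covers B3=S
input #2 (t=0, w=4): covers B3=S
input #3 (t=-1, w=4): covers B3=S
input #4 (t=4, w=5): misses B3=S
input #5 (t=4, w=7): misses B3=S
input #6 (t=-3, w=4): covers B3=S
input #7 (t=-1, w=7): covers B3=S
input #8 (t=4, w=8): misses B3=S

Answer: 1, 2, 3, 6, 7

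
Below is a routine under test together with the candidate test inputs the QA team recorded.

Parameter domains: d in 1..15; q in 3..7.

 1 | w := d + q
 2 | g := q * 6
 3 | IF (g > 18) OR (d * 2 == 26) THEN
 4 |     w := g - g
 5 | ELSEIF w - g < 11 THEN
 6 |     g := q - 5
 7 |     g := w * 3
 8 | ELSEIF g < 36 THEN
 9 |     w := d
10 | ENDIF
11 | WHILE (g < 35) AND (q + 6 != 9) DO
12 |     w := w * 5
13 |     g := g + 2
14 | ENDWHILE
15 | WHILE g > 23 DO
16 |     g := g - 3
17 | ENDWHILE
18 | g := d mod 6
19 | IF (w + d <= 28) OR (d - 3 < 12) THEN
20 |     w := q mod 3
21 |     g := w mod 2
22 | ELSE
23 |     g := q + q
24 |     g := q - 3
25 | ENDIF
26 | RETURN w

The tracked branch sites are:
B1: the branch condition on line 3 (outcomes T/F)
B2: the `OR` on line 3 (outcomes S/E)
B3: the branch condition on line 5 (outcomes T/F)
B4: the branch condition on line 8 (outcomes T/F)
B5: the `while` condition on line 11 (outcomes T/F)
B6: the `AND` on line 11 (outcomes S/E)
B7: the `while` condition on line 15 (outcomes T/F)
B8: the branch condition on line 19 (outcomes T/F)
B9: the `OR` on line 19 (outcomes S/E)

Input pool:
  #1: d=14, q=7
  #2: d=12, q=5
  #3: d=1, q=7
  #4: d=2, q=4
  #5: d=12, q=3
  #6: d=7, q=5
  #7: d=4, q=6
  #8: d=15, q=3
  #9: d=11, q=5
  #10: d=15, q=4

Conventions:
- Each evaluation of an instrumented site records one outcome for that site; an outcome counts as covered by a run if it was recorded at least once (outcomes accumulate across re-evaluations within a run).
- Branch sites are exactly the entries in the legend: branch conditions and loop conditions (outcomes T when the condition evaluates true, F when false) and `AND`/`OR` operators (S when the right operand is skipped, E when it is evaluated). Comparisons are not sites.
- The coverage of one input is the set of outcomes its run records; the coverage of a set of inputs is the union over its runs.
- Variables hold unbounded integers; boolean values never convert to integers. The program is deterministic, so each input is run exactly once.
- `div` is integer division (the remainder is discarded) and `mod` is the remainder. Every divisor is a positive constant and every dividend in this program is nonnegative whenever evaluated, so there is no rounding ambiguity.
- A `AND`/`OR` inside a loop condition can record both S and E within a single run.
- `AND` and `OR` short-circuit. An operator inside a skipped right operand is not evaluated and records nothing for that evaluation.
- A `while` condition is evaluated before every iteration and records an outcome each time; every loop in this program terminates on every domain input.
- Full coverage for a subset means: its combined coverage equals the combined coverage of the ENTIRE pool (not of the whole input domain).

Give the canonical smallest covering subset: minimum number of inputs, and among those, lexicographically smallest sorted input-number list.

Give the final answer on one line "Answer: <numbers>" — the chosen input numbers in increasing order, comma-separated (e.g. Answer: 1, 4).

test 1 (d=14, q=7) fires B2->S, B1->T, B6->S, B5->F, B7->T, B7->T, B7->T, B7->T, B7->T, B7->T, B7->T, B7->F, B9->S, B8->T; hits B1=T, B2=S, B5=F, B6=S, B7=T, B7=F, B8=T, B9=S
test 2 (d=12, q=5) fires B2->S, B1->T, B6->E, B5->T, B6->E, B5->T, B6->E, B5->T, B6->S, B5->F, B7->T, B7->T, B7->T, B7->T, ...; hits B1=T, B2=S, B5=T, B5=F, B6=S, B6=E, B7=T, B7=F, B8=T, B9=S
test 3 (d=1, q=7) fires B2->S, B1->T, B6->S, B5->F, B7->T, B7->T, B7->T, B7->T, B7->T, B7->T, B7->T, B7->F, B9->S, B8->T; hits B1=T, B2=S, B5=F, B6=S, B7=T, B7=F, B8=T, B9=S
test 4 (d=2, q=4) fires B2->S, B1->T, B6->E, B5->T, B6->E, B5->T, B6->E, B5->T, B6->E, B5->T, B6->E, B5->T, B6->E, B5->T, ...; hits B1=T, B2=S, B5=T, B5=F, B6=S, B6=E, B7=T, B7=F, B8=T, B9=S
test 5 (d=12, q=3) fires B2->E, B1->F, B3->T, B6->S, B5->F, B7->T, B7->T, B7->T, B7->T, B7->T, B7->T, B7->T, B7->T, B7->F, ...; hits B1=F, B2=E, B3=T, B5=F, B6=S, B7=T, B7=F, B8=T, B9=S
test 6 (d=7, q=5) fires B2->S, B1->T, B6->E, B5->T, B6->E, B5->T, B6->E, B5->T, B6->S, B5->F, B7->T, B7->T, B7->T, B7->T, ...; hits B1=T, B2=S, B5=T, B5=F, B6=S, B6=E, B7=T, B7=F, B8=T, B9=S
test 7 (d=4, q=6) fires B2->S, B1->T, B6->S, B5->F, B7->T, B7->T, B7->T, B7->T, B7->T, B7->F, B9->S, B8->T; hits B1=T, B2=S, B5=F, B6=S, B7=T, B7=F, B8=T, B9=S
test 8 (d=15, q=3) fires B2->E, B1->F, B3->T, B6->S, B5->F, B7->T, B7->T, B7->T, B7->T, B7->T, B7->T, B7->T, B7->T, B7->T, ...; hits B1=F, B2=E, B3=T, B5=F, B6=S, B7=T, B7=F, B8=F, B9=E
test 9 (d=11, q=5) fires B2->S, B1->T, B6->E, B5->T, B6->E, B5->T, B6->E, B5->T, B6->S, B5->F, B7->T, B7->T, B7->T, B7->T, ...; hits B1=T, B2=S, B5=T, B5=F, B6=S, B6=E, B7=T, B7=F, B8=T, B9=S
test 10 (d=15, q=4) fires B2->S, B1->T, B6->E, B5->T, B6->E, B5->T, B6->E, B5->T, B6->E, B5->T, B6->E, B5->T, B6->E, B5->T, ...; hits B1=T, B2=S, B5=T, B5=F, B6=S, B6=E, B7=T, B7=F, B8=T, B9=S
pool-wide coverage (15 outcomes): B1=T, B1=F, B2=S, B2=E, B3=T, B5=T, B5=F, B6=S, B6=E, B7=T, B7=F, B8=T, B8=F, B9=S, B9=E
every size-1 subset falls short of the 15 outcomes (best: 10/15)
inputs {2, 8} (size 2) cover everything; no size-2 subset with a lexicographically smaller index list covers all 15

Answer: 2, 8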